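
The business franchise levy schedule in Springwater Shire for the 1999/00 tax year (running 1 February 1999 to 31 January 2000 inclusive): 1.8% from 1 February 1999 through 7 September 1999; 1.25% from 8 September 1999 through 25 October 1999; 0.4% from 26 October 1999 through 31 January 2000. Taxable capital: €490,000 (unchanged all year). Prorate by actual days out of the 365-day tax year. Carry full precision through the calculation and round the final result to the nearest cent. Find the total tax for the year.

€6,623.73

1 February – 7 September 1999: 219 days at 1.8% → €490,000 × 1.8% × 219/365 = €5,292.0000
8 September – 25 October 1999: 48 days at 1.25% → €490,000 × 1.25% × 48/365 = €805.4795
26 October 1999 – 31 January 2000: 98 days at 0.4% → €490,000 × 0.4% × 98/365 = €526.2466
Total = €6,623.7260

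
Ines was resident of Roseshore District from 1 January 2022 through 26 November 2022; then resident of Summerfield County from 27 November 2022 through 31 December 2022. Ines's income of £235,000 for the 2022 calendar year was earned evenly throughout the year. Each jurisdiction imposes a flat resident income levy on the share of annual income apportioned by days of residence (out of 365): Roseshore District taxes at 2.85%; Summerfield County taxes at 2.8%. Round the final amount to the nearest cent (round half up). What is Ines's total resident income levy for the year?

Roseshore District, 1 January – 26 November 2022: 330 days → £235,000 × 2.85% × 330/365 = £6,055.2740
Summerfield County, 27 November – 31 December 2022: 35 days → £235,000 × 2.8% × 35/365 = £630.9589
Total = £6,686.2329

£6,686.23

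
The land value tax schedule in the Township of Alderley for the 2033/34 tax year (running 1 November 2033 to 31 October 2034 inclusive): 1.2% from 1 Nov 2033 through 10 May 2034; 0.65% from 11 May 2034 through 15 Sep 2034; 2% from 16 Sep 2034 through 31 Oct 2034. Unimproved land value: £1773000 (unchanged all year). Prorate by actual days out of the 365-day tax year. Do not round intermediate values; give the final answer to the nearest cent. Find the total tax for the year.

£19643.87

1 Nov 2033 – 10 May 2034: 191 days at 1.2% → £1773000 × 1.2% × 191/365 = £11133.4685
11 May – 15 Sep 2034: 128 days at 0.65% → £1773000 × 0.65% × 128/365 = £4041.4685
16 Sep – 31 Oct 2034: 46 days at 2% → £1773000 × 2% × 46/365 = £4468.9315
Total = £19643.8685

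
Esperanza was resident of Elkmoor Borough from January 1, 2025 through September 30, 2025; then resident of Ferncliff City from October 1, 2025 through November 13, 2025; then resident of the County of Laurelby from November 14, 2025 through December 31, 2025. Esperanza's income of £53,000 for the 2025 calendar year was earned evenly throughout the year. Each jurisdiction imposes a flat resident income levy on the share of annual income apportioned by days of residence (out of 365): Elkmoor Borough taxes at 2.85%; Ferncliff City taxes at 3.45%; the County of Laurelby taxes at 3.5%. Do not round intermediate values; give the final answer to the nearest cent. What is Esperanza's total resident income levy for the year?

Elkmoor Borough, January 1 – September 30, 2025: 273 days → £53,000 × 2.85% × 273/365 = £1,129.7712
Ferncliff City, October 1 – November 13, 2025: 44 days → £53,000 × 3.45% × 44/365 = £220.4219
The County of Laurelby, November 14 – December 31, 2025: 48 days → £53,000 × 3.5% × 48/365 = £243.9452
Total = £1,594.1384

£1,594.14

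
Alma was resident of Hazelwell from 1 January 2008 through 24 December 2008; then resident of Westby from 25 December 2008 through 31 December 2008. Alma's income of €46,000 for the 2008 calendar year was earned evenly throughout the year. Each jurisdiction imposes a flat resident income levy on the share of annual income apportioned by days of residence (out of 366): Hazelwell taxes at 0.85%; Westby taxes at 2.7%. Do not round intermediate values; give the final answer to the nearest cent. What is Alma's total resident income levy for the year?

Hazelwell, 1 January – 24 December 2008: 359 days → €46,000 × 0.85% × 359/366 = €383.5219
Westby, 25 December – 31 December 2008: 7 days → €46,000 × 2.7% × 7/366 = €23.7541
Total = €407.2760

€407.28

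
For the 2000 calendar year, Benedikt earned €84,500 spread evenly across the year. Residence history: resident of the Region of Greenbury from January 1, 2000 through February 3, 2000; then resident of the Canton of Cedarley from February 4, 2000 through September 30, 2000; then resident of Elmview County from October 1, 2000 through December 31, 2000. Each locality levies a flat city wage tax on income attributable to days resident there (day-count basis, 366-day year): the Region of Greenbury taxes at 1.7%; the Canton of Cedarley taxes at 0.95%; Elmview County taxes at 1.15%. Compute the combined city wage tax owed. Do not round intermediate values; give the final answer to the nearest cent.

€904.10

The Region of Greenbury, January 1 – February 3, 2000: 34 days → €84,500 × 1.7% × 34/366 = €133.4454
The Canton of Cedarley, February 4 – September 30, 2000: 240 days → €84,500 × 0.95% × 240/366 = €526.3934
Elmview County, October 1 – December 31, 2000: 92 days → €84,500 × 1.15% × 92/366 = €244.2650
Total = €904.1038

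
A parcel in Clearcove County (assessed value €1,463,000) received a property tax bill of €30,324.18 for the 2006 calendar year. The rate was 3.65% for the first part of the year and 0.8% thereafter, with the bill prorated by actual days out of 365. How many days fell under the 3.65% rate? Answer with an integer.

163 days

Let d = days at the first rate; then 365 − d days at the second rate.
€1,463,000 × [3.65%·d + 0.8%·(365−d)] / 365 = €30,324.18
Solving gives d = 163, so the new rate took effect on 13 June 2006.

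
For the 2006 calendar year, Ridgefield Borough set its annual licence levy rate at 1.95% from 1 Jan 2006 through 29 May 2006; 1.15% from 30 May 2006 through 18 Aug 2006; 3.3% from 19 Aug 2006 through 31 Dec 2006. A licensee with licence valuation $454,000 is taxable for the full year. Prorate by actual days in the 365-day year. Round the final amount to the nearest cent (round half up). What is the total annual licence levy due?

$10,313.88

1 Jan – 29 May 2006: 149 days at 1.95% → $454,000 × 1.95% × 149/365 = $3,613.9644
30 May – 18 Aug 2006: 81 days at 1.15% → $454,000 × 1.15% × 81/365 = $1,158.6329
19 Aug – 31 Dec 2006: 135 days at 3.3% → $454,000 × 3.3% × 135/365 = $5,541.2877
Total = $10,313.8849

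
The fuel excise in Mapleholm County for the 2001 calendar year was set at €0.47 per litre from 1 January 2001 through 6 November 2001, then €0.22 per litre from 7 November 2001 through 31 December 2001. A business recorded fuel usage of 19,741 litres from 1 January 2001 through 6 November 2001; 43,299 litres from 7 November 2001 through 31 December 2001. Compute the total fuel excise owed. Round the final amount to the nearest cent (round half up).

1 January – 6 November 2001: 19,741 litres at €0.47/litre → €9,278.27
7 November – 31 December 2001: 43,299 litres at €0.22/litre → €9,525.78

€18,804.05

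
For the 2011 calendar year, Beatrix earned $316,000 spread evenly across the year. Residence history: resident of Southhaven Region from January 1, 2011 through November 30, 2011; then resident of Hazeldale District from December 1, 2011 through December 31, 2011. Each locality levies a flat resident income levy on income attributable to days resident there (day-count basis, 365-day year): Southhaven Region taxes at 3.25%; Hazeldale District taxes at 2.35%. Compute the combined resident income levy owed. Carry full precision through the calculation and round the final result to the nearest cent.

$10,028.45

Southhaven Region, January 1 – November 30, 2011: 334 days → $316,000 × 3.25% × 334/365 = $9,397.7534
Hazeldale District, December 1 – December 31, 2011: 31 days → $316,000 × 2.35% × 31/365 = $630.7014
Total = $10,028.4548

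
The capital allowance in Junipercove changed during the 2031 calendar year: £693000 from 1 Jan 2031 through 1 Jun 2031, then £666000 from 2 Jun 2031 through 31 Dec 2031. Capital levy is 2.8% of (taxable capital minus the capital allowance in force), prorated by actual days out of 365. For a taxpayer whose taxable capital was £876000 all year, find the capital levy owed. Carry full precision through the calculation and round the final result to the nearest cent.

£5565.17

1 Jan – 1 Jun 2031: 152 days, exemption £693000 → (£876000 − £693000) × 2.8% × 152/365 = £2133.8301
2 Jun – 31 Dec 2031: 213 days, exemption £666000 → (£876000 − £666000) × 2.8% × 213/365 = £3431.3425
Total = £5565.1726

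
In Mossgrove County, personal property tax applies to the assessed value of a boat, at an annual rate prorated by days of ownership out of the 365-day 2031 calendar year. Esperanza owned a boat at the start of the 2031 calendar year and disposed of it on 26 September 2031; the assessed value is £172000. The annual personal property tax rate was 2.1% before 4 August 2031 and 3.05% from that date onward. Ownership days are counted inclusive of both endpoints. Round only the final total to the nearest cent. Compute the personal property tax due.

1 January – 3 August 2031: 215 days at 2.1% → £172000 × 2.1% × 215/365 = £2127.6164
4 August – 26 September 2031: 54 days at 3.05% → £172000 × 3.05% × 54/365 = £776.1205
Total = £2903.7370

£2903.74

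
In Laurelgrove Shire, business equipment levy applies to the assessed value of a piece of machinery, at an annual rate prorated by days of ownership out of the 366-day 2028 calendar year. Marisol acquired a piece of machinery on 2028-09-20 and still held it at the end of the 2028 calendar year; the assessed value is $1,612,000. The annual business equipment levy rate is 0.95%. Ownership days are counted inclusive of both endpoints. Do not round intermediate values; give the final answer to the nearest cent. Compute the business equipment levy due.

$4,309.68

Days held (2028-09-20 to 2028-12-31): 103 out of 366
Tax = $1,612,000 × 0.95% × 103/366 = $4,309.6776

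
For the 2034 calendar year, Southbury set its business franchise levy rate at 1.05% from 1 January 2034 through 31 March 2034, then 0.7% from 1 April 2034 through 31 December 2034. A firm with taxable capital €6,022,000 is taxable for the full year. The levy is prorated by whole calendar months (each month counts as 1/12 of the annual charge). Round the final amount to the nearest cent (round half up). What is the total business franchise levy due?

1 January – 31 March 2034: 3 months at 1.05% → €6,022,000 × 1.05% × 3/12 = €15,807.7500
1 April – 31 December 2034: 9 months at 0.7% → €6,022,000 × 0.7% × 9/12 = €31,615.5000
Total = €47,423.2500

€47,423.25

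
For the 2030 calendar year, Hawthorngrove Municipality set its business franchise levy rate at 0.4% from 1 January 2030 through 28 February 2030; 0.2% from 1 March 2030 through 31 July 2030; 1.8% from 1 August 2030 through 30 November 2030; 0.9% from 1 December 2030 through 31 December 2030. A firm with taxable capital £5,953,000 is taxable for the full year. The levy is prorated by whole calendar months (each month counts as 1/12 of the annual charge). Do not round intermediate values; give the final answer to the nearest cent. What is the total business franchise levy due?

£49,112.25

1 January – 28 February 2030: 2 months at 0.4% → £5,953,000 × 0.4% × 2/12 = £3,968.6667
1 March – 31 July 2030: 5 months at 0.2% → £5,953,000 × 0.2% × 5/12 = £4,960.8333
1 August – 30 November 2030: 4 months at 1.8% → £5,953,000 × 1.8% × 4/12 = £35,718.0000
1 December – 31 December 2030: 1 month at 0.9% → £5,953,000 × 0.9% × 1/12 = £4,464.7500
Total = £49,112.2500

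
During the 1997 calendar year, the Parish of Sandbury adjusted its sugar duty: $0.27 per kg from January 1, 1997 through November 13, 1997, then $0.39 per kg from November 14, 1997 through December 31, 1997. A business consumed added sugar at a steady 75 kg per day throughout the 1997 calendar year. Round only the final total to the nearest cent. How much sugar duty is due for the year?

$7823.25

January 1 – November 13, 1997: 317 days × 75 kg/day = 23,775 kg at $0.27/kg → $6419.25
November 14 – December 31, 1997: 48 days × 75 kg/day = 3,600 kg at $0.39/kg → $1404.00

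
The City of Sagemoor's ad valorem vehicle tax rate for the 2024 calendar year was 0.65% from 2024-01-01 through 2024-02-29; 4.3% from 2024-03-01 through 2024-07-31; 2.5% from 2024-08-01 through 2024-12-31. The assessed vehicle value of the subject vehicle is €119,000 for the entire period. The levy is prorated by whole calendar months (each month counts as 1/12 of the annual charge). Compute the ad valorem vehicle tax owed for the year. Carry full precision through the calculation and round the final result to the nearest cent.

€3,500.58

2024-01-01 to 2024-02-29: 2 months at 0.65% → €119,000 × 0.65% × 2/12 = €128.9167
2024-03-01 to 2024-07-31: 5 months at 4.3% → €119,000 × 4.3% × 5/12 = €2,132.0833
2024-08-01 to 2024-12-31: 5 months at 2.5% → €119,000 × 2.5% × 5/12 = €1,239.5833
Total = €3,500.5833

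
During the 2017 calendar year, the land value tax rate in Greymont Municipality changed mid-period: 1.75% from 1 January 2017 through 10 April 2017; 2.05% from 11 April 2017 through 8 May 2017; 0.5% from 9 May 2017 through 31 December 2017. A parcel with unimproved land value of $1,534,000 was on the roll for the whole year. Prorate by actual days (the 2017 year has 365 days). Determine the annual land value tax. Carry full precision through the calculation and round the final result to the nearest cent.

$14,747.41

1 January – 10 April 2017: 100 days at 1.75% → $1,534,000 × 1.75% × 100/365 = $7,354.7945
11 April – 8 May 2017: 28 days at 2.05% → $1,534,000 × 2.05% × 28/365 = $2,412.3726
9 May – 31 December 2017: 237 days at 0.5% → $1,534,000 × 0.5% × 237/365 = $4,980.2466
Total = $14,747.4137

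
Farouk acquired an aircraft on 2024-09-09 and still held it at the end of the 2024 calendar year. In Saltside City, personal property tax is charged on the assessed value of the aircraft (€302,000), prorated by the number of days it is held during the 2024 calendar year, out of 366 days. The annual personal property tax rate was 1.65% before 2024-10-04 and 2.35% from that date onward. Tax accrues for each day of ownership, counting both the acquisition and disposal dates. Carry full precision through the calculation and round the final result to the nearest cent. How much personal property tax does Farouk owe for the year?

2024-09-09 to 2024-10-03: 25 days at 1.65% → €302,000 × 1.65% × 25/366 = €340.3689
2024-10-04 to 2024-12-31: 89 days at 2.35% → €302,000 × 2.35% × 89/366 = €1,725.7732
Total = €2,066.1421

€2,066.14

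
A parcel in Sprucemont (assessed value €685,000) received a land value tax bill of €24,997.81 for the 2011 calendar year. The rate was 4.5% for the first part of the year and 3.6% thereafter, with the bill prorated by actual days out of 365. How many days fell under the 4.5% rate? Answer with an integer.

20 days

Let d = days at the first rate; then 365 − d days at the second rate.
€685,000 × [4.5%·d + 3.6%·(365−d)] / 365 = €24,997.81
Solving gives d = 20, so the new rate took effect on January 21, 2011.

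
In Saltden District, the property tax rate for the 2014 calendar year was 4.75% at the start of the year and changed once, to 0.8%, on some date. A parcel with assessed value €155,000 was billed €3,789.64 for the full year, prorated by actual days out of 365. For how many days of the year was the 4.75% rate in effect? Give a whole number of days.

152 days

Let d = days at the first rate; then 365 − d days at the second rate.
€155,000 × [4.75%·d + 0.8%·(365−d)] / 365 = €3,789.64
Solving gives d = 152, so the new rate took effect on 2 Jun 2014.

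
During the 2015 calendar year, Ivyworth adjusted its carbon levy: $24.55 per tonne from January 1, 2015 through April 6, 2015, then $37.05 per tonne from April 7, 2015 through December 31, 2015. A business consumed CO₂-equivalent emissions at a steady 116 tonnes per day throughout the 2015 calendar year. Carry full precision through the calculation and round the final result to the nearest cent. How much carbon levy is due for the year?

$1429497.00

January 1 – April 6, 2015: 96 days × 116 tonnes/day = 11,136 tonnes at $24.55/tonne → $273388.80
April 7 – December 31, 2015: 269 days × 116 tonnes/day = 31,204 tonnes at $37.05/tonne → $1156108.20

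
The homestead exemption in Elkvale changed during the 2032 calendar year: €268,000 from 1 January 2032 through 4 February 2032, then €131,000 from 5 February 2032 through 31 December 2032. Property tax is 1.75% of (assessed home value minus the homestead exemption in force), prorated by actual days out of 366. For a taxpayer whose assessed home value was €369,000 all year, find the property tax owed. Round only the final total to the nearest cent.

1 January – 4 February 2032: 35 days, exemption €268,000 → (€369,000 − €268,000) × 1.75% × 35/366 = €169.0232
5 February – 31 December 2032: 331 days, exemption €131,000 → (€369,000 − €131,000) × 1.75% × 331/366 = €3,766.7077
Total = €3,935.7309

€3,935.73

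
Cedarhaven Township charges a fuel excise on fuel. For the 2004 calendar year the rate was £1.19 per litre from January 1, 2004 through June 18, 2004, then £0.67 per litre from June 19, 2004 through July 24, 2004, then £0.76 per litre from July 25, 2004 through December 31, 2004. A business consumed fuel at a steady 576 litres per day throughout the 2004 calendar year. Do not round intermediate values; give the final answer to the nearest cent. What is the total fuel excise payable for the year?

January 1 – June 18, 2004: 170 days × 576 litres/day = 97,920 litres at £1.19/litre → £116524.80
June 19 – July 24, 2004: 36 days × 576 litres/day = 20,736 litres at £0.67/litre → £13893.12
July 25 – December 31, 2004: 160 days × 576 litres/day = 92,160 litres at £0.76/litre → £70041.60

£200459.52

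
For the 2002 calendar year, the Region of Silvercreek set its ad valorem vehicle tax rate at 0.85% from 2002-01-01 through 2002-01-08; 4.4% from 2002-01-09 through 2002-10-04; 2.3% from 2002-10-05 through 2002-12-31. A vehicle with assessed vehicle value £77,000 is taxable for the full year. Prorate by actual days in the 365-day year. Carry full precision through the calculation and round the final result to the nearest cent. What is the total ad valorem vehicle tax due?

£2,938.24

2002-01-01 to 2002-01-08: 8 days at 0.85% → £77,000 × 0.85% × 8/365 = £14.3452
2002-01-09 to 2002-10-04: 269 days at 4.4% → £77,000 × 4.4% × 269/365 = £2,496.9096
2002-10-05 to 2002-12-31: 88 days at 2.3% → £77,000 × 2.3% × 88/365 = £426.9808
Total = £2,938.2356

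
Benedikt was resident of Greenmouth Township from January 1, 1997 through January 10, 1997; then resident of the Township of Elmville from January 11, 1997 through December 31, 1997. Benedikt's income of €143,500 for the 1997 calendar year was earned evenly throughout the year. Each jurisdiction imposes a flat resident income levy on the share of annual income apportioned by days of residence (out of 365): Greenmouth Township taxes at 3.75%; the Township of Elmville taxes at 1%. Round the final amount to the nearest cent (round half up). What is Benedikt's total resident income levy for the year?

Greenmouth Township, January 1 – January 10, 1997: 10 days → €143,500 × 3.75% × 10/365 = €147.4315
The Township of Elmville, January 11 – December 31, 1997: 355 days → €143,500 × 1% × 355/365 = €1,395.6849
Total = €1,543.1164

€1,543.12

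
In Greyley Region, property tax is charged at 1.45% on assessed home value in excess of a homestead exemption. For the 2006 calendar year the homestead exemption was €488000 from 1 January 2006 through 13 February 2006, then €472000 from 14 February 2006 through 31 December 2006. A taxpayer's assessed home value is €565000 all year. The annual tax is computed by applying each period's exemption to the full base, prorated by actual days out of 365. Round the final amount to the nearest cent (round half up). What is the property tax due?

1 January – 13 February 2006: 44 days, exemption €488000 → (€565000 − €488000) × 1.45% × 44/365 = €134.5918
14 February – 31 December 2006: 321 days, exemption €472000 → (€565000 − €472000) × 1.45% × 321/365 = €1185.9411
Total = €1320.5329

€1320.53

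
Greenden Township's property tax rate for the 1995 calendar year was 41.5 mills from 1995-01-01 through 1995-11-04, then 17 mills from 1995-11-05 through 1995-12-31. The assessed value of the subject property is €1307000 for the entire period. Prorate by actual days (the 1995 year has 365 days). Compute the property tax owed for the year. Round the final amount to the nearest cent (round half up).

1995-01-01 to 1995-11-04: 308 days at 41.5 mills → €1307000 × 4.15% × 308/365 = €45770.0658
1995-11-05 to 1995-12-31: 57 days at 17 mills → €1307000 × 1.7% × 57/365 = €3469.8164
Total = €49239.8822

€49239.88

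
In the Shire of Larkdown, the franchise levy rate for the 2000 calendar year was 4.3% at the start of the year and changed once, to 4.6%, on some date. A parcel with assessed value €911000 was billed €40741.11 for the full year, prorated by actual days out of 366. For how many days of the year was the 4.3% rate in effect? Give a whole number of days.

Let d = days at the first rate; then 366 − d days at the second rate.
€911000 × [4.3%·d + 4.6%·(366−d)] / 366 = €40741.11
Solving gives d = 156, so the new rate took effect on June 5, 2000.

156 days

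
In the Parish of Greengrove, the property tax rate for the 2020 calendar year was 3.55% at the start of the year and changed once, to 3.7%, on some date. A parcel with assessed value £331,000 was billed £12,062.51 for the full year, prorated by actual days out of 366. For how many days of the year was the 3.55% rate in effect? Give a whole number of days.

Let d = days at the first rate; then 366 − d days at the second rate.
£331,000 × [3.55%·d + 3.7%·(366−d)] / 366 = £12,062.51
Solving gives d = 136, so the new rate took effect on 16 May 2020.

136 days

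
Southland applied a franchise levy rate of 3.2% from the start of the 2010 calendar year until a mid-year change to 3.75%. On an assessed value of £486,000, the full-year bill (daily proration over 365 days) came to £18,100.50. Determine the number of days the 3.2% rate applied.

Let d = days at the first rate; then 365 − d days at the second rate.
£486,000 × [3.2%·d + 3.75%·(365−d)] / 365 = £18,100.50
Solving gives d = 17, so the new rate took effect on January 18, 2010.

17 days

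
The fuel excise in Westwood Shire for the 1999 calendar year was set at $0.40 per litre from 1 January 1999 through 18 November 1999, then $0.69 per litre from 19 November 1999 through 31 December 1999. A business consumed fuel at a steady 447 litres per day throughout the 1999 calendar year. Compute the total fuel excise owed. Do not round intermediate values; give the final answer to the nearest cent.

1 January – 18 November 1999: 322 days × 447 litres/day = 143,934 litres at $0.40/litre → $57,573.60
19 November – 31 December 1999: 43 days × 447 litres/day = 19,221 litres at $0.69/litre → $13,262.49

$70,836.09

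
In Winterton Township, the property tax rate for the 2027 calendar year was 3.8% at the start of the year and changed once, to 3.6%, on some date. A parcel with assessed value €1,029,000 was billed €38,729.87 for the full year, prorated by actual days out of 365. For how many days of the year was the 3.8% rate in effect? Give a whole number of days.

299 days

Let d = days at the first rate; then 365 − d days at the second rate.
€1,029,000 × [3.8%·d + 3.6%·(365−d)] / 365 = €38,729.87
Solving gives d = 299, so the new rate took effect on 27 October 2027.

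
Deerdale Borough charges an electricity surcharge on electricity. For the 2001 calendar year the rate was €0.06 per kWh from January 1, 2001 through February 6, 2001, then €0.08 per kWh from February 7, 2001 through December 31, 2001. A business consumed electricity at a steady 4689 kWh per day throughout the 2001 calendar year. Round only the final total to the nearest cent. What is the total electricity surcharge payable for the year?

January 1 – February 6, 2001: 37 days × 4689 kWh/day = 173,493 kWh at €0.06/kWh → €10,409.58
February 7 – December 31, 2001: 328 days × 4689 kWh/day = 1,537,992 kWh at €0.08/kWh → €123,039.36

€133,448.94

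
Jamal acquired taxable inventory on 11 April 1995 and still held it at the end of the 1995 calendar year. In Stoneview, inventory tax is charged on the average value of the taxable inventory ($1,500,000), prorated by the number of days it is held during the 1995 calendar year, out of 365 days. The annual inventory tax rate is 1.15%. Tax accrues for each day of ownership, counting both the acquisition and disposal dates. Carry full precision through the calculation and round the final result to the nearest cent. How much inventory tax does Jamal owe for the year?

Days held (11 April – 31 December 1995): 265 out of 365
Tax = $1,500,000 × 1.15% × 265/365 = $12,523.9726

$12,523.97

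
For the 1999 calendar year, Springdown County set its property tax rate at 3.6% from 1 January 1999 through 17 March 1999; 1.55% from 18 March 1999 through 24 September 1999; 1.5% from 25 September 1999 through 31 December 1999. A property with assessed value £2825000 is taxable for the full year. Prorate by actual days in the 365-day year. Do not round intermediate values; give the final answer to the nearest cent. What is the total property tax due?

1 January – 17 March 1999: 76 days at 3.6% → £2825000 × 3.6% × 76/365 = £21175.8904
18 March – 24 September 1999: 191 days at 1.55% → £2825000 × 1.55% × 191/365 = £22913.4589
25 September – 31 December 1999: 98 days at 1.5% → £2825000 × 1.5% × 98/365 = £11377.3973
Total = £55466.7466

£55466.75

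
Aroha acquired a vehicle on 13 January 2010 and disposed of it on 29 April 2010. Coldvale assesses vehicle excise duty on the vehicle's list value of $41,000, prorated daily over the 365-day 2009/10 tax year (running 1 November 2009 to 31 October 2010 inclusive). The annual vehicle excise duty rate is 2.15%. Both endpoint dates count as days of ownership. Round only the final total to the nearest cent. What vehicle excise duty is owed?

Days held (13 January – 29 April 2010): 107 out of 365
Tax = $41,000 × 2.15% × 107/365 = $258.4123

$258.41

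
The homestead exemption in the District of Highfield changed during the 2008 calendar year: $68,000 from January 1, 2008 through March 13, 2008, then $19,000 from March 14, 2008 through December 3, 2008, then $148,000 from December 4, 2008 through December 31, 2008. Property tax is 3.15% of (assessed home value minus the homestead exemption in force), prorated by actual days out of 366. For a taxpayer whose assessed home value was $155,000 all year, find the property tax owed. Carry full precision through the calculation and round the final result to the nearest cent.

January 1 – March 13, 2008: 73 days, exemption $68,000 → ($155,000 − $68,000) × 3.15% × 73/366 = $546.6025
March 14 – December 3, 2008: 265 days, exemption $19,000 → ($155,000 − $19,000) × 3.15% × 265/366 = $3,101.8033
December 4 – December 31, 2008: 28 days, exemption $148,000 → ($155,000 − $148,000) × 3.15% × 28/366 = $16.8689
Total = $3,665.2746

$3,665.27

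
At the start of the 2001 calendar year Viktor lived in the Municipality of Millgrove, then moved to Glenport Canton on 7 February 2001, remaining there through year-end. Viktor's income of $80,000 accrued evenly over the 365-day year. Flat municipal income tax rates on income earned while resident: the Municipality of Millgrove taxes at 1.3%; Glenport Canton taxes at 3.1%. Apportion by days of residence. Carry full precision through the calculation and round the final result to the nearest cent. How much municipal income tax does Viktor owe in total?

$2,334.03

The Municipality of Millgrove, 1 January – 6 February 2001: 37 days → $80,000 × 1.3% × 37/365 = $105.4247
Glenport Canton, 7 February – 31 December 2001: 328 days → $80,000 × 3.1% × 328/365 = $2,228.6027
Total = $2,334.0274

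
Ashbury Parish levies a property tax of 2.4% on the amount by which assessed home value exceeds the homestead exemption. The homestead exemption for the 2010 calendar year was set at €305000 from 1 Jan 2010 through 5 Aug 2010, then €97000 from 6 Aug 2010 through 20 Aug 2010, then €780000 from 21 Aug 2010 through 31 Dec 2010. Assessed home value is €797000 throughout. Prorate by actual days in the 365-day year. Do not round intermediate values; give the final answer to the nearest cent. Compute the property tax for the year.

€7859.18

1 Jan – 5 Aug 2010: 217 days, exemption €305000 → (€797000 − €305000) × 2.4% × 217/365 = €7020.0986
6 Aug – 20 Aug 2010: 15 days, exemption €97000 → (€797000 − €97000) × 2.4% × 15/365 = €690.4110
21 Aug – 31 Dec 2010: 133 days, exemption €780000 → (€797000 − €780000) × 2.4% × 133/365 = €148.6685
Total = €7859.1781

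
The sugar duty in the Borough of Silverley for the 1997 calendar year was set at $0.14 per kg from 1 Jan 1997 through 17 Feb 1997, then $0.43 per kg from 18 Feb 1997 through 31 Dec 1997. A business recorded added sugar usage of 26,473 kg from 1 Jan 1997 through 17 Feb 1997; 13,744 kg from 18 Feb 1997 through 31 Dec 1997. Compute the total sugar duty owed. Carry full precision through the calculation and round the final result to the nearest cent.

1 Jan – 17 Feb 1997: 26,473 kg at $0.14/kg → $3,706.22
18 Feb – 31 Dec 1997: 13,744 kg at $0.43/kg → $5,909.92

$9,616.14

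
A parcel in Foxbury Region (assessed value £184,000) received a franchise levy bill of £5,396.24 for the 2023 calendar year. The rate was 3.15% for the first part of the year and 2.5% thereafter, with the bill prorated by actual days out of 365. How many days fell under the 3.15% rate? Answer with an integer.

Let d = days at the first rate; then 365 − d days at the second rate.
£184,000 × [3.15%·d + 2.5%·(365−d)] / 365 = £5,396.24
Solving gives d = 243, so the new rate took effect on 1 September 2023.

243 days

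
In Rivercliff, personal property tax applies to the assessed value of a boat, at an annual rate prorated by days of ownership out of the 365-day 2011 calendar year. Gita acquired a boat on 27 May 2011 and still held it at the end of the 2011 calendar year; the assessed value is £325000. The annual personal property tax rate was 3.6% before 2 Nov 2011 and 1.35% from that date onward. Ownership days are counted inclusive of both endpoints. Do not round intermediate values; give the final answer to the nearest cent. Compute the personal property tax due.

27 May – 1 Nov 2011: 159 days at 3.6% → £325000 × 3.6% × 159/365 = £5096.7123
2 Nov – 31 Dec 2011: 60 days at 1.35% → £325000 × 1.35% × 60/365 = £721.2329
Total = £5817.9452

£5817.95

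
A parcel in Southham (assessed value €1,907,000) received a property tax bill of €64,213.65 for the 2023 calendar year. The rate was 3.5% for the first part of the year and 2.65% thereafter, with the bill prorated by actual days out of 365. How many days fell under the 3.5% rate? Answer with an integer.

308 days

Let d = days at the first rate; then 365 − d days at the second rate.
€1,907,000 × [3.5%·d + 2.65%·(365−d)] / 365 = €64,213.65
Solving gives d = 308, so the new rate took effect on November 5, 2023.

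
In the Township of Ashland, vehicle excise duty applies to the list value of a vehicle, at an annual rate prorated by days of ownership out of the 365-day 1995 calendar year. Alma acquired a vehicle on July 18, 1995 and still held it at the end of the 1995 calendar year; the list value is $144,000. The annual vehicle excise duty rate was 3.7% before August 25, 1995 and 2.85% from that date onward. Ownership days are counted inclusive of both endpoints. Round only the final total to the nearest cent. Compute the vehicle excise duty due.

$2,005.15

July 18 – August 24, 1995: 38 days at 3.7% → $144,000 × 3.7% × 38/365 = $554.6959
August 25 – December 31, 1995: 129 days at 2.85% → $144,000 × 2.85% × 129/365 = $1,450.4548
Total = $2,005.1507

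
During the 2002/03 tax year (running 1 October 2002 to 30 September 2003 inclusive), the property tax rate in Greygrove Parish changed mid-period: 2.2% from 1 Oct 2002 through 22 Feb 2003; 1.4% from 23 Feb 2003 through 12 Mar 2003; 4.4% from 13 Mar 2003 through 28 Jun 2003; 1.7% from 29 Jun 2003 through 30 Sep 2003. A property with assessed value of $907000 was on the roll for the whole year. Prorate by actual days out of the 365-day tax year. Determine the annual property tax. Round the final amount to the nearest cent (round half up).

1 Oct 2002 – 22 Feb 2003: 145 days at 2.2% → $907000 × 2.2% × 145/365 = $7926.9315
23 Feb – 12 Mar 2003: 18 days at 1.4% → $907000 × 1.4% × 18/365 = $626.2027
13 Mar – 28 Jun 2003: 108 days at 4.4% → $907000 × 4.4% × 108/365 = $11808.3945
29 Jun – 30 Sep 2003: 94 days at 1.7% → $907000 × 1.7% × 94/365 = $3970.9205
Total = $24332.4493

$24332.45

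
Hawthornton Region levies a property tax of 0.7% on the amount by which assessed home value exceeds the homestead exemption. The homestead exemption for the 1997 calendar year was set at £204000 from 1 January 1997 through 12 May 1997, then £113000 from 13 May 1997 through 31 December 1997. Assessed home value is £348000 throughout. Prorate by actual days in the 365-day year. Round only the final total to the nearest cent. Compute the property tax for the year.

1 January – 12 May 1997: 132 days, exemption £204000 → (£348000 − £204000) × 0.7% × 132/365 = £364.5370
13 May – 31 December 1997: 233 days, exemption £113000 → (£348000 − £113000) × 0.7% × 233/365 = £1050.0959
Total = £1414.6329

£1414.63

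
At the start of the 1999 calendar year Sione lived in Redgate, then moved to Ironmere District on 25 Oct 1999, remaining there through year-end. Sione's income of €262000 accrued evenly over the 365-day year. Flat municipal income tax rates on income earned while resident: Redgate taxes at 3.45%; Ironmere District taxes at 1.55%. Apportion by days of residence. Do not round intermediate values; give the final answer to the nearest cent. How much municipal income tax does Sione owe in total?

€8111.59

Redgate, 1 Jan – 24 Oct 1999: 297 days → €262000 × 3.45% × 297/365 = €7355.0219
Ironmere District, 25 Oct – 31 Dec 1999: 68 days → €262000 × 1.55% × 68/365 = €756.5699
Total = €8111.5918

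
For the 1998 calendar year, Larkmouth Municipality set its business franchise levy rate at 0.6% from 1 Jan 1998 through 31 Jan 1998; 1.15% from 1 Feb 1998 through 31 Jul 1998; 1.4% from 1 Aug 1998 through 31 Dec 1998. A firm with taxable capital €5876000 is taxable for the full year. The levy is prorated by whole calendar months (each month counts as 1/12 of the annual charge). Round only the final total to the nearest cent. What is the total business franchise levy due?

1 Jan – 31 Jan 1998: 1 month at 0.6% → €5876000 × 0.6% × 1/12 = €2938.0000
1 Feb – 31 Jul 1998: 6 months at 1.15% → €5876000 × 1.15% × 6/12 = €33787.0000
1 Aug – 31 Dec 1998: 5 months at 1.4% → €5876000 × 1.4% × 5/12 = €34276.6667
Total = €71001.6667

€71001.67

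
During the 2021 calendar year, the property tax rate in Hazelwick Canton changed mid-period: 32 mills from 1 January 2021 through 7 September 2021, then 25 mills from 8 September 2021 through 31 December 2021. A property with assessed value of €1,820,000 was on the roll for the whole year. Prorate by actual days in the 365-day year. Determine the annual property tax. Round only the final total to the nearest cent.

€54,226.03

1 January – 7 September 2021: 250 days at 32 mills → €1,820,000 × 3.2% × 250/365 = €39,890.4110
8 September – 31 December 2021: 115 days at 25 mills → €1,820,000 × 2.5% × 115/365 = €14,335.6164
Total = €54,226.0274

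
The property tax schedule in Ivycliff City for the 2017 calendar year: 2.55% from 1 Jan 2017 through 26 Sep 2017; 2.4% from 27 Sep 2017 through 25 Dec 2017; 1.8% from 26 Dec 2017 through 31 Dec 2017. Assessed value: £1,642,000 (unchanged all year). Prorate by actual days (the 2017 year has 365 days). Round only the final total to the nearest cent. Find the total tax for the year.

1 Jan – 26 Sep 2017: 269 days at 2.55% → £1,642,000 × 2.55% × 269/365 = £30,858.3534
27 Sep – 25 Dec 2017: 90 days at 2.4% → £1,642,000 × 2.4% × 90/365 = £9,717.0411
26 Dec – 31 Dec 2017: 6 days at 1.8% → £1,642,000 × 1.8% × 6/365 = £485.8521
Total = £41,061.2466

£41,061.25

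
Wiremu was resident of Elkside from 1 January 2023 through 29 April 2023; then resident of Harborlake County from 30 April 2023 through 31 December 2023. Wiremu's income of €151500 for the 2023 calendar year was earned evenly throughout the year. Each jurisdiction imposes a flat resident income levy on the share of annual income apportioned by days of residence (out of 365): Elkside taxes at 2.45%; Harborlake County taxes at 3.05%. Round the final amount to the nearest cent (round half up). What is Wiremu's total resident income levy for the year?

Elkside, 1 January – 29 April 2023: 119 days → €151500 × 2.45% × 119/365 = €1210.1322
Harborlake County, 30 April – 31 December 2023: 246 days → €151500 × 3.05% × 246/365 = €3114.2589
Total = €4324.3911

€4324.39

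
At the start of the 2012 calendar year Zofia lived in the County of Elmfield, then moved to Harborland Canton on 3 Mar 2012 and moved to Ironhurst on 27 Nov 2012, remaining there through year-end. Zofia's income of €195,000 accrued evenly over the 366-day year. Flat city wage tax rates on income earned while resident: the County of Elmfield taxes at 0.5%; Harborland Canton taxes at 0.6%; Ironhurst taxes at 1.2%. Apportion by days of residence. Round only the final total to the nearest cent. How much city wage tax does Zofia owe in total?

The County of Elmfield, 1 Jan – 2 Mar 2012: 62 days → €195,000 × 0.5% × 62/366 = €165.1639
Harborland Canton, 3 Mar – 26 Nov 2012: 269 days → €195,000 × 0.6% × 269/366 = €859.9180
Ironhurst, 27 Nov – 31 Dec 2012: 35 days → €195,000 × 1.2% × 35/366 = €223.7705
Total = €1,248.8525

€1,248.85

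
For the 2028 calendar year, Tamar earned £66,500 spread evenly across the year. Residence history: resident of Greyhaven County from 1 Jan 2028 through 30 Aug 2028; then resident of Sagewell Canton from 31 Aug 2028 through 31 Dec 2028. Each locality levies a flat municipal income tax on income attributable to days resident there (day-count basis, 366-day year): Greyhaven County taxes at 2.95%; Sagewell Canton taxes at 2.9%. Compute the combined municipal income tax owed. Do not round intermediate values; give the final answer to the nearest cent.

Greyhaven County, 1 Jan – 30 Aug 2028: 243 days → £66,500 × 2.95% × 243/366 = £1,302.4734
Sagewell Canton, 31 Aug – 31 Dec 2028: 123 days → £66,500 × 2.9% × 123/366 = £648.1025
Total = £1,950.5758

£1,950.58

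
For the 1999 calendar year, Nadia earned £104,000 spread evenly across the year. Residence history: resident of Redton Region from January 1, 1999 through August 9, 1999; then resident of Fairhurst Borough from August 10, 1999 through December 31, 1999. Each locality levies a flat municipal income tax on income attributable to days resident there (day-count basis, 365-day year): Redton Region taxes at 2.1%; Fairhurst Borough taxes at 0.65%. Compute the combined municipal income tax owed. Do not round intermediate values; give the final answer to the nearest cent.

£1,589.06

Redton Region, January 1 – August 9, 1999: 221 days → £104,000 × 2.1% × 221/365 = £1,322.3671
Fairhurst Borough, August 10 – December 31, 1999: 144 days → £104,000 × 0.65% × 144/365 = £266.6959
Total = £1,589.0630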